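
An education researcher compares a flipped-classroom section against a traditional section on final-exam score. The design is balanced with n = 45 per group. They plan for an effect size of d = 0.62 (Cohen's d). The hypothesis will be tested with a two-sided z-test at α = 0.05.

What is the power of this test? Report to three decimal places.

Power ≈ 0.837

Noncentrality parameter: δ = d·√(n/2) = 0.62 × √(45/2) = 2.9409
Two-sided α = 0.05 → critical value z_{0.025} = 1.960.
Power = Φ(δ − 1.960) + Φ(−δ − 1.960) = Φ(0.981) + Φ(-4.901) = 0.8367 + 0.0000 = 0.8367.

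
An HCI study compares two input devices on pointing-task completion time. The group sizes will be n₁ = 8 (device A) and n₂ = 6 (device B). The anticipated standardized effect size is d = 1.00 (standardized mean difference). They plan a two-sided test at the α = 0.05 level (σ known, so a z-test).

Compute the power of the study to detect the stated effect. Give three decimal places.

Power ≈ 0.457

Noncentrality parameter: δ = d / √(1/n₁ + 1/n₂) = 1.00 / √(1/8 + 1/6) = 1.8516
Two-sided α = 0.05 → critical value z_{0.025} = 1.960.
Power = Φ(δ − 1.960) + Φ(−δ − 1.960) = Φ(-0.108) + Φ(-3.812) = 0.4569 + 0.0001 = 0.4569.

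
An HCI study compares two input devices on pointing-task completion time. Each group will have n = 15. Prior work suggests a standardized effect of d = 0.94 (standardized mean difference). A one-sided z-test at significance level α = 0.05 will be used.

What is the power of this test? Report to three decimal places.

Power ≈ 0.824

Noncentrality parameter: δ = d·√(n/2) = 0.94 × √(15/2) = 2.5743
One-sided α = 0.05 → critical value z_{0.05} = 1.645.
Power = Φ(δ − 1.645) = Φ(0.929) = 0.8237.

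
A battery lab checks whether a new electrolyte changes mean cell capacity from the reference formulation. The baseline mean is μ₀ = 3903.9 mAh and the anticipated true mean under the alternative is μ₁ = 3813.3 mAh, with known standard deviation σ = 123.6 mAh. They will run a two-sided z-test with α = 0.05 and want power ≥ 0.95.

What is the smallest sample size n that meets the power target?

Standardized effect: d = |μ₁ − μ₀| / σ = |3813.3 − 3903.9| / 123.6 = 0.7330
Set Φ(δ − 1.960) = 0.95; then δ − 1.960 = Φ⁻¹(0.95) = 1.645, giving δ = 3.605.
(The Φ(−δ − z_{α/2}) term is vanishingly small for δ > 0 and is dropped in the standard sample-size formula.)
δ = d·√n ⇒ n = (δ/d)² = (3.605 / 0.7330)² = 24.19.
Rounding up, n = 25.

n = 25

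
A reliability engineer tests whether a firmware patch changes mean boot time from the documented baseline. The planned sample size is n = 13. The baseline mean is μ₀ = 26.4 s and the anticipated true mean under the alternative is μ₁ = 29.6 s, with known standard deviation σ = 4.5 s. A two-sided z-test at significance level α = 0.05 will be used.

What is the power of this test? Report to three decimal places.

Standardized effect: d = |μ₁ − μ₀| / σ = |29.6 − 26.4| / 4.5 = 0.7111
Noncentrality parameter: δ = d·√n = 0.7111 × √13 = 2.5639
Two-sided α = 0.05 → critical value z_{0.025} = 1.960.
Power = Φ(δ − 1.960) + Φ(−δ − 1.960) = Φ(0.604) + Φ(-4.524) = 0.7271 + 0.0000 = 0.7271.

Power ≈ 0.727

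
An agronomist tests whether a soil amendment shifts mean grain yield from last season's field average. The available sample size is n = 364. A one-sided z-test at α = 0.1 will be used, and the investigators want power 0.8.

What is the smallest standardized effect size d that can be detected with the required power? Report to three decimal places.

d ≈ 0.111

Need Φ(δ − 1.282) = 0.8, so δ = 1.282 + 0.842 = 2.123.
δ = d·√n ⇒ d = δ/√n = 2.123/√364 = 0.1113.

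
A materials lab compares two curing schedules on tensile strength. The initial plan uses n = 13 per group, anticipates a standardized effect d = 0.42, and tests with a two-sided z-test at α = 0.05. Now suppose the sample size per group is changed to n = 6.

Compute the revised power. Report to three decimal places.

With n = 6 per group: δ = d·√(n/2) = 0.42 × √(6/2) = 0.7275. Critical value z_{0.025} = 1.960.
Revised power = Φ(δ − 1.960) + Φ(−δ − 1.960) = Φ(-1.233) + Φ(-2.687) = 0.1089 + 0.0036 = 0.1125.

Power ≈ 0.112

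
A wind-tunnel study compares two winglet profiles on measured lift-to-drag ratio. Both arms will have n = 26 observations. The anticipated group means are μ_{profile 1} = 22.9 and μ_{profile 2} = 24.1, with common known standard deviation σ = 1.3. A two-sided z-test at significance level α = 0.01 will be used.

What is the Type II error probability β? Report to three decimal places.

Standardized effect: d = |μ_{profile 1} − μ_{profile 2}| / σ = |22.9 − 24.1| / 1.3 = 0.9231
Noncentrality parameter: δ = d·√(n/2) = 0.9231 × √(26/2) = 3.3282
Critical value for a two-sided test at α = 0.01: z_{α/2} = 2.576.
Power = Φ(δ − 2.576) + Φ(−δ − 2.576) = Φ(0.752) + Φ(-5.904) = 0.7741 + 0.0000 = 0.7741.
Type II error: β = 1 − power = 1 − 0.7741 = 0.2259.

β ≈ 0.226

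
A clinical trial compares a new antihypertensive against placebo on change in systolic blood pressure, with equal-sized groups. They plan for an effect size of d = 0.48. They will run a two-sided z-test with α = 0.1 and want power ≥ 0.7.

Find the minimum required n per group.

n = 41 per group

For power 0.7 need Φ(δ − z_{0.05}) = 0.7, so δ = z_{0.05} + z_{0.30} = 1.645 + 0.524 = 2.169.
(For δ > 0 the lower-tail rejection region contributes negligibly to power, so the one-term inversion is standard.)
δ = d·√(n/2) ⇒ n = 2(δ/d)² = 2 × (2.169 / 0.48)² = 40.85.
Round up to the next whole unit.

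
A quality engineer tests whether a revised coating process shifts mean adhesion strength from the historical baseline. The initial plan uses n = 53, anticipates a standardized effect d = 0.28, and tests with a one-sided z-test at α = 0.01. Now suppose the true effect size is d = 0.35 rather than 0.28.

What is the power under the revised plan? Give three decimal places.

With d = 0.35: δ = d·√n = 0.35 × √53 = 2.5480. Critical value z_{0.01} = 2.326.
Revised power = P(Z > 2.326 − δ) = Φ(0.222) = 0.5877.

Power ≈ 0.588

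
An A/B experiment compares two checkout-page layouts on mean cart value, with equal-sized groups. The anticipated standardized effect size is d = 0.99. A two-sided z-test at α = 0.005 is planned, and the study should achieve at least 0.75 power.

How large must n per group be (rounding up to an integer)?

n = 25 per group

For power 0.75 need Φ(δ − z_{0.0025}) = 0.75, so δ = z_{0.0025} + z_{0.25} = 2.807 + 0.674 = 3.482.
(The Φ(−δ − z_{α/2}) term is vanishingly small for δ > 0 and is dropped in the standard sample-size formula.)
δ = d·√(n/2) ⇒ n = 2(δ/d)² = 2 × (3.482 / 0.99)² = 24.73.
Round up to the next whole unit.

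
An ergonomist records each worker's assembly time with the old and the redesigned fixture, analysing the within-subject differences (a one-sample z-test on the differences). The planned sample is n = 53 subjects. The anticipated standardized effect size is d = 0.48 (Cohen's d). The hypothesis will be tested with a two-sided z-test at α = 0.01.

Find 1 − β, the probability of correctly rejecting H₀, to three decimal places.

Power ≈ 0.821

Noncentrality parameter: δ = d·√n = 0.48 × √53 = 3.4945
Two-sided α = 0.01 → critical value z_{0.005} = 2.576.
Power = Φ(δ − 2.576) + Φ(−δ − 2.576) = Φ(0.919) + Φ(-6.070) = 0.8209 + 0.0000 = 0.8209.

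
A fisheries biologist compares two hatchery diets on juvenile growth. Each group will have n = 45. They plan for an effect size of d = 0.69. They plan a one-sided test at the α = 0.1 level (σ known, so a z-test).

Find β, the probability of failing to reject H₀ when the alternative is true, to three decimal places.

β ≈ 0.023

Noncentrality parameter: δ = d·√(n/2) = 0.69 × √(45/2) = 3.2730
Critical value for a one-sided test at α = 0.1: z_α = 1.282.
Power = Φ(δ − 1.282) = Φ(1.991) = 0.9768.
Type II error: β = 1 − power = 1 − 0.9768 = 0.0232.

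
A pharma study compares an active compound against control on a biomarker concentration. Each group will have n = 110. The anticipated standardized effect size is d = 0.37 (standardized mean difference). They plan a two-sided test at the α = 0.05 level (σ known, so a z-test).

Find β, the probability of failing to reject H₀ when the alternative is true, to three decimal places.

β ≈ 0.217

Noncentrality parameter: λ = d·√(n/2) = 0.37 × √(110/2) = 2.7440
Critical value for a two-sided test at α = 0.05: z_{α/2} = 1.960.
Power = Φ(λ − 1.960) + Φ(−λ − 1.960) = Φ(0.784) + Φ(-4.704) = 0.7835 + 0.0000 = 0.7835.
Type II error: β = 1 − power = 1 − 0.7835 = 0.2165.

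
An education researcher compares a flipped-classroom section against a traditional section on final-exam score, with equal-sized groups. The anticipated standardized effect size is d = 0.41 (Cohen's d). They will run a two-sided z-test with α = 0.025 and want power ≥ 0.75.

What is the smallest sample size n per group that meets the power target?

n = 102 per group

Set Φ(δ − 2.241) = 0.75; then δ − 2.241 = Φ⁻¹(0.75) = 0.674, giving δ = 2.916.
(For δ > 0 the lower-tail rejection region contributes negligibly to power, so the one-term inversion is standard.)
δ = d·√(n/2) ⇒ n = 2(δ/d)² = 2 × (2.916 / 0.41)² = 101.16.
Round up to the next whole unit.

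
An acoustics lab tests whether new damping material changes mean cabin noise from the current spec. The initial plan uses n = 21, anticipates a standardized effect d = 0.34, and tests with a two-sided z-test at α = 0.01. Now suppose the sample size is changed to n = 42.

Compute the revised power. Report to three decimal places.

With n = 42: δ = d·√n = 0.34 × √42 = 2.2035. Critical value z_{0.005} = 2.576.
Revised power = Φ(δ − 2.576) + Φ(−δ − 2.576) = Φ(-0.372) + Φ(-4.779) = 0.3548 + 0.0000 = 0.3548.

Power ≈ 0.355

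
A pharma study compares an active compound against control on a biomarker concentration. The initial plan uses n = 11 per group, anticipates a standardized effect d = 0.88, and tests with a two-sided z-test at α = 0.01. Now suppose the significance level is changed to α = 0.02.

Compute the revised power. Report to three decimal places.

Power ≈ 0.396

δ = d·√(n/2) = 0.88 × √(11/2) = 2.0638 (unchanged). New critical value: z_{0.01} = 2.326.
Revised power = Φ(δ − 2.326) + Φ(−δ − 2.326) = Φ(-0.263) + Φ(-4.390) = 0.3964 + 0.0000 = 0.3964.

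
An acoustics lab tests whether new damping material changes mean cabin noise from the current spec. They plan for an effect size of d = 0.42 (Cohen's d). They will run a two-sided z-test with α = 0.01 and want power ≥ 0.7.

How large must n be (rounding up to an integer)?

For power 0.7 need Φ(δ − z_{0.005}) = 0.7, so δ = z_{0.005} + z_{0.30} = 2.576 + 0.524 = 3.100.
(For δ > 0 the lower-tail rejection region contributes negligibly to power, so the one-term inversion is standard.)
δ = d·√n ⇒ n = (δ/d)² = (3.100 / 0.42)² = 54.49.
Rounding up, n = 55.

n = 55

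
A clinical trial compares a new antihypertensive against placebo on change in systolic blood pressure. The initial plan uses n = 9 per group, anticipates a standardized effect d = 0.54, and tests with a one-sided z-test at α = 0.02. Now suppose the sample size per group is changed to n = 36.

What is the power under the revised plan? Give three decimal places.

Power ≈ 0.594

With n = 36 per group: δ = d·√(n/2) = 0.54 × √(36/2) = 2.2910. Critical value z_{0.02} = 2.054.
Revised power = P(Z > 2.054 − δ) = Φ(0.237) = 0.5938.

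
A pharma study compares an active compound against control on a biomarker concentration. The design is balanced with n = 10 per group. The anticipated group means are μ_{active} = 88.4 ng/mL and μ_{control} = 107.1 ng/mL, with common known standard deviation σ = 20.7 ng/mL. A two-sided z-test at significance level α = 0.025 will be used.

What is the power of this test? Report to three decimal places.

Power ≈ 0.412

Standardized effect: d = |μ_{active} − μ_{control}| / σ = |88.4 − 107.1| / 20.7 = 0.9034
Noncentrality parameter: δ = d·√(n/2) = 0.9034 × √(10/2) = 2.0200
Two-sided α = 0.025 → critical value z_{0.0125} = 2.241.
Power = Φ(δ − 2.241) + Φ(−δ − 2.241) = Φ(-0.221) + Φ(-4.261) = 0.4124 + 0.0000 = 0.4124.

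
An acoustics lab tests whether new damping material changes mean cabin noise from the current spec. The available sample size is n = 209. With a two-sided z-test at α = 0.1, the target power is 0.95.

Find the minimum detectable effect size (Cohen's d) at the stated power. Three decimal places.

d ≈ 0.228

Required noncentrality: δ = z_{0.05} + z_{0.05} = 1.645 + 1.645 = 3.290.
(The second rejection-region term Φ(−δ − z_{α/2}) is negligible and dropped.)
δ = d·√n ⇒ d = δ/√n = 3.290/√209 = 0.2276.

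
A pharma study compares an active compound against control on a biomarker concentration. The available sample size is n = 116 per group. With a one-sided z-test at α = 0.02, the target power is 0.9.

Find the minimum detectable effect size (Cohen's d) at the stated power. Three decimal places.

Need Φ(δ − 2.054) = 0.9, so δ = 2.054 + 1.282 = 3.335.
δ = d·√(n/2) ⇒ d = δ/√(n/2) = 3.335/√(116/2) = 0.4379.

d ≈ 0.438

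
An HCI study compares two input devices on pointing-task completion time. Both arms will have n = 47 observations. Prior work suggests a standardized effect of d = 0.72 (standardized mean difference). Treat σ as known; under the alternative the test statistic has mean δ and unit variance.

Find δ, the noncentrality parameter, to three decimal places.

δ ≈ 3.490

δ = d·√(n/2) = 0.72 × √(47/2) = 3.4903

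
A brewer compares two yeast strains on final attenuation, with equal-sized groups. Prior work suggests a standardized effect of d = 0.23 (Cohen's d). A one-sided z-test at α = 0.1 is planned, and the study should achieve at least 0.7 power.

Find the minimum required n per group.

For power 0.7 need Φ(δ − z_{0.1}) = 0.7, so δ = z_{0.1} + z_{0.30} = 1.282 + 0.524 = 1.806.
δ = d·√(n/2) ⇒ n = 2(δ/d)² = 2 × (1.806 / 0.23)² = 123.31.
Round up to the next whole unit.

n = 124 per group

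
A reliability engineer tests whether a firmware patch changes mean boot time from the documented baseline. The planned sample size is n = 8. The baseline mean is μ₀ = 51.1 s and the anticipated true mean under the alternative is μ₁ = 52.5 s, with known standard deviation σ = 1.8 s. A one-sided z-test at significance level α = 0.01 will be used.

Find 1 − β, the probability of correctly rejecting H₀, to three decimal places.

Standardized effect: d = |μ₁ − μ₀| / σ = |52.5 − 51.1| / 1.8 = 0.7778
Noncentrality parameter: δ = d·√n = 0.7778 × √8 = 2.1999
Critical value for a one-sided test at α = 0.01: z_α = 2.326.
Power = P(Z > 2.326 − δ) = Φ(-0.126) = 0.4497.

Power ≈ 0.450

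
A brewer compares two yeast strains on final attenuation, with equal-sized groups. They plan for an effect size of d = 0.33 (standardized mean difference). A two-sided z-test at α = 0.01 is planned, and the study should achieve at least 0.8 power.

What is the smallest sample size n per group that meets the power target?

n = 215 per group

Set Φ(δ − 2.576) = 0.8; then δ − 2.576 = Φ⁻¹(0.8) = 0.842, giving δ = 3.417.
(Ignoring the negligible lower-tail rejection probability gives the usual closed-form inversion.)
δ = d·√(n/2) ⇒ n = 2(δ/d)² = 2 × (3.417 / 0.33)² = 214.49.
Rounding up, n = 215 per group.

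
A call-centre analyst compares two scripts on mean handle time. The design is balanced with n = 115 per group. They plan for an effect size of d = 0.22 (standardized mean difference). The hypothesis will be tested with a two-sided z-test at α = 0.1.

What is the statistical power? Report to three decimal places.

Power ≈ 0.510

Noncentrality parameter: δ = d·√(n/2) = 0.22 × √(115/2) = 1.6682
Critical value for a two-sided test at α = 0.1: z_{α/2} = 1.645.
Power = Φ(δ − 1.645) + Φ(−δ − 1.645) = Φ(0.023) + Φ(-3.313) = 0.5093 + 0.0005 = 0.5098.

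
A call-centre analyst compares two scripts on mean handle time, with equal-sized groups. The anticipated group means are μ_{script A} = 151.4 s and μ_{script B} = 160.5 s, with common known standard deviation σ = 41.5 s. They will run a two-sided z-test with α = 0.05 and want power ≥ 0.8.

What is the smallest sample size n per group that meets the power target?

Standardized effect: d = |μ_{script A} − μ_{script B}| / σ = |151.4 − 160.5| / 41.5 = 0.2193
For power 0.8 need Φ(δ − z_{0.025}) = 0.8, so δ = z_{0.025} + z_{0.20} = 1.960 + 0.842 = 2.802.
(For δ > 0 the lower-tail rejection region contributes negligibly to power, so the one-term inversion is standard.)
δ = d·√(n/2) ⇒ n = 2(δ/d)² = 2 × (2.802 / 0.2193)² = 326.48.
Round up to the next whole unit.

n = 327 per group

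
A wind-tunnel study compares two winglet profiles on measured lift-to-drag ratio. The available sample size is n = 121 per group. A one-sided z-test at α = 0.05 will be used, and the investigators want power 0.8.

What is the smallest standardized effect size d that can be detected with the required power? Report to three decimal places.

d ≈ 0.320

Required noncentrality: δ = z_{0.05} + z_{0.20} = 1.645 + 0.842 = 2.486.
δ = d·√(n/2) ⇒ d = δ/√(n/2) = 2.486/√(121/2) = 0.3197.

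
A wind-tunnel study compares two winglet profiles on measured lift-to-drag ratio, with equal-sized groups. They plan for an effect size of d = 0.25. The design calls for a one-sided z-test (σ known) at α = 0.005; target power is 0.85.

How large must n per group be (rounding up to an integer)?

Set Φ(δ − 2.576) = 0.85; then δ − 2.576 = Φ⁻¹(0.85) = 1.036, giving δ = 3.612.
δ = d·√(n/2) ⇒ n = 2(δ/d)² = 2 × (3.612 / 0.25)² = 417.55.
Rounding up, n = 418 per group.

n = 418 per group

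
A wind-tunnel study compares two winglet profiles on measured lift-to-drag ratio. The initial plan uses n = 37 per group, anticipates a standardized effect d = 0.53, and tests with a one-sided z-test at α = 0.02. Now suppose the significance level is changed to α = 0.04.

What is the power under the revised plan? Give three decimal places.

Power ≈ 0.702

δ = d·√(n/2) = 0.53 × √(37/2) = 2.2796 (unchanged). New critical value: z_{0.04} = 1.751.
Revised power = P(Z > 1.751 − δ) = Φ(0.529) = 0.7016.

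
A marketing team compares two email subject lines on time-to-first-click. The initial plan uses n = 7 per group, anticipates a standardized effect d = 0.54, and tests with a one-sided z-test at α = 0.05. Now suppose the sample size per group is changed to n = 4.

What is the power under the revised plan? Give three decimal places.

Power ≈ 0.189

With n = 4 per group: δ = d·√(n/2) = 0.54 × √(4/2) = 0.7637. Critical value z_{0.05} = 1.645.
Revised power = Φ(δ − 1.645) = Φ(-0.881) = 0.1891.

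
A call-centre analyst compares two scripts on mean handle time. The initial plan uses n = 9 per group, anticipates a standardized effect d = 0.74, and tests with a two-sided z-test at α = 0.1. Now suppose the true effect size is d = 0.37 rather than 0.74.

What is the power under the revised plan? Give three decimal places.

Power ≈ 0.202

With d = 0.37: δ = d·√(n/2) = 0.37 × √(9/2) = 0.7849. Critical value z_{0.05} = 1.645.
Revised power = Φ(δ − 1.645) + Φ(−δ − 1.645) = Φ(-0.860) + Φ(-2.430) = 0.1949 + 0.0076 = 0.2025.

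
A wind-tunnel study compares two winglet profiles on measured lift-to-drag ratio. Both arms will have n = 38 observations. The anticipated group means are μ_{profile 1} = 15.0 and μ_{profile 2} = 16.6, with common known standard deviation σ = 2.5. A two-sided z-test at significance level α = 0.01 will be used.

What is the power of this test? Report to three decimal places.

Standardized effect: d = |μ_{profile 1} − μ_{profile 2}| / σ = |15.0 − 16.6| / 2.5 = 0.6400
Noncentrality parameter: δ = d·√(n/2) = 0.6400 × √(38/2) = 2.7897
Critical value for a two-sided test at α = 0.01: z_{α/2} = 2.576.
Power = Φ(δ − 2.576) + Φ(−δ − 2.576) = Φ(0.214) + Φ(-5.366) = 0.5847 + 0.0000 = 0.5847.

Power ≈ 0.585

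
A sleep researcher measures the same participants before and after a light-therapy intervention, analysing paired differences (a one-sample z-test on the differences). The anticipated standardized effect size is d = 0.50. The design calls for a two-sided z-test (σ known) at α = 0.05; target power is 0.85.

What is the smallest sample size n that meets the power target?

For power 0.85 need Φ(δ − z_{0.025}) = 0.85, so δ = z_{0.025} + z_{0.15} = 1.960 + 1.036 = 2.996.
(Ignoring the negligible lower-tail rejection probability gives the usual closed-form inversion.)
δ = d·√n ⇒ n = (δ/d)² = (2.996 / 0.50)² = 35.91.
Round up to the next whole unit.

n = 36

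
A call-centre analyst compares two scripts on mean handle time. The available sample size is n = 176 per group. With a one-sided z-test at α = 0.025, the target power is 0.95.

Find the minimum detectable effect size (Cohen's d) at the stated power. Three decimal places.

d ≈ 0.384

Need Φ(δ − 1.960) = 0.95, so δ = 1.960 + 1.645 = 3.605.
δ = d·√(n/2) ⇒ d = δ/√(n/2) = 3.605/√(176/2) = 0.3843.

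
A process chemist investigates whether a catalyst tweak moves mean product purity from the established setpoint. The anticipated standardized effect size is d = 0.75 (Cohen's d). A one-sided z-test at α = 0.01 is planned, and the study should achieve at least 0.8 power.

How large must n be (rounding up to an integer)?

Set Φ(δ − 2.326) = 0.8; then δ − 2.326 = Φ⁻¹(0.8) = 0.842, giving δ = 3.168.
δ = d·√n ⇒ n = (δ/d)² = (3.168 / 0.75)² = 17.84.
Round up to the next whole unit.

n = 18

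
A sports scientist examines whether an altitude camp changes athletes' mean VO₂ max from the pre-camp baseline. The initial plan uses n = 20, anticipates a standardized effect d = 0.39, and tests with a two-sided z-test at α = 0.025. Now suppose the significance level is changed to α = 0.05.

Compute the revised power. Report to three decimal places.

Power ≈ 0.415

δ = d·√n = 0.39 × √20 = 1.7441 (unchanged). New critical value: z_{0.025} = 1.960.
Revised power = Φ(δ − 1.960) + Φ(−δ − 1.960) = Φ(-0.216) + Φ(-3.704) = 0.4146 + 0.0001 = 0.4147.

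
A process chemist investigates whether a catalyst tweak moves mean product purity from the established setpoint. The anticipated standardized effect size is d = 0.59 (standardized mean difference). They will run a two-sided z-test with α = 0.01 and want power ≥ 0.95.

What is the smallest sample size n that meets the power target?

n = 52

For power 0.95 need Φ(δ − z_{0.005}) = 0.95, so δ = z_{0.005} + z_{0.05} = 2.576 + 1.645 = 4.221.
(Ignoring the negligible lower-tail rejection probability gives the usual closed-form inversion.)
δ = d·√n ⇒ n = (δ/d)² = (4.221 / 0.59)² = 51.18.
Round up to the next whole unit.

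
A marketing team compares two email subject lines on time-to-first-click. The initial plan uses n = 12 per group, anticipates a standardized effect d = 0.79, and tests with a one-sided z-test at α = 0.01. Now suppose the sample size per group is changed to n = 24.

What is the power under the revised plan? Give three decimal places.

Power ≈ 0.659

With n = 24 per group: δ = d·√(n/2) = 0.79 × √(24/2) = 2.7366. Critical value z_{0.01} = 2.326.
Revised power = P(Z > 2.326 − δ) = Φ(0.410) = 0.6592.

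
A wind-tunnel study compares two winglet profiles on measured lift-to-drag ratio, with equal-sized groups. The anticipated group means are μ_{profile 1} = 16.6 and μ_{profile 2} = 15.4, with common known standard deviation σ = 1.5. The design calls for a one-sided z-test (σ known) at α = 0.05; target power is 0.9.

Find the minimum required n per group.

Standardized effect: d = |μ_{profile 1} − μ_{profile 2}| / σ = |16.6 − 15.4| / 1.5 = 0.8000
Set Φ(δ − 1.645) = 0.9; then δ − 1.645 = Φ⁻¹(0.9) = 1.282, giving δ = 2.926.
δ = d·√(n/2) ⇒ n = 2(δ/d)² = 2 × (2.926 / 0.8000)² = 26.76.
Rounding up, n = 27 per group.

n = 27 per group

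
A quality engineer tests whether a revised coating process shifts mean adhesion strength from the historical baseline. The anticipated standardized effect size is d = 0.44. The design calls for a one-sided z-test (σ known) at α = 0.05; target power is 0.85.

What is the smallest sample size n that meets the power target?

For power 0.85 need Φ(δ − z_{0.05}) = 0.85, so δ = z_{0.05} + z_{0.15} = 1.645 + 1.036 = 2.681.
δ = d·√n ⇒ n = (δ/d)² = (2.681 / 0.44)² = 37.13.
Round up to the next whole unit.

n = 38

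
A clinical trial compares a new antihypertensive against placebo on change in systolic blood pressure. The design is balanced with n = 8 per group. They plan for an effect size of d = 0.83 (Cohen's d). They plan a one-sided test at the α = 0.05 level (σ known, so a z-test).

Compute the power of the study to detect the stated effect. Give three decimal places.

Noncentrality parameter: δ = d·√(n/2) = 0.83 × √(8/2) = 1.6600
Critical value for a one-sided test at α = 0.05: z_α = 1.645.
Power = Φ(δ − 1.645) = Φ(0.015) = 0.5060.

Power ≈ 0.506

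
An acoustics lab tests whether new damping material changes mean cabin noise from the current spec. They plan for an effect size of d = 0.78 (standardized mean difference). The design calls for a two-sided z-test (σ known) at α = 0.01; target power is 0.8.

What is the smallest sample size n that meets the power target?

For power 0.8 need Φ(δ − z_{0.005}) = 0.8, so δ = z_{0.005} + z_{0.20} = 2.576 + 0.842 = 3.417.
(For δ > 0 the lower-tail rejection region contributes negligibly to power, so the one-term inversion is standard.)
δ = d·√n ⇒ n = (δ/d)² = (3.417 / 0.78)² = 19.20.
Rounding up, n = 20.

n = 20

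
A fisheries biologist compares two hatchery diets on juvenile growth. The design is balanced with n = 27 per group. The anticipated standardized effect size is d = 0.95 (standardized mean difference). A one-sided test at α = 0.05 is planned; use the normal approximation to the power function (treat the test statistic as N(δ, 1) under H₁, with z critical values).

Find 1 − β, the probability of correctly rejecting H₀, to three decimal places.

Power ≈ 0.968

Noncentrality parameter: δ = d·√(n/2) = 0.95 × √(27/2) = 3.4905
Critical value for a one-sided test at α = 0.05: z_α = 1.645.
Power = P(Z > 1.645 − δ) = Φ(1.846) = 0.9675.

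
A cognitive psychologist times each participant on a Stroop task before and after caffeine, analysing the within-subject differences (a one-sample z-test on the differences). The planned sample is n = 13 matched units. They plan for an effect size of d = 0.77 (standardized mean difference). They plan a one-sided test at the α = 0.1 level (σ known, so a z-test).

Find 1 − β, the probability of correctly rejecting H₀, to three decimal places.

Power ≈ 0.933

Noncentrality parameter: δ = d·√n = 0.77 × √13 = 2.7763
One-sided α = 0.1 → critical value z_{0.1} = 1.282.
Power = Φ(δ − 1.282) = Φ(1.495) = 0.9325.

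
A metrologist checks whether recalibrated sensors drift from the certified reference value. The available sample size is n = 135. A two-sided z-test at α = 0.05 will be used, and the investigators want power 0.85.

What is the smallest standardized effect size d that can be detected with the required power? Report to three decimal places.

Required noncentrality: δ = z_{0.025} + z_{0.15} = 1.960 + 1.036 = 2.996.
(The second rejection-region term Φ(−δ − z_{α/2}) is negligible and dropped.)
δ = d·√n ⇒ d = δ/√n = 2.996/√135 = 0.2579.

d ≈ 0.258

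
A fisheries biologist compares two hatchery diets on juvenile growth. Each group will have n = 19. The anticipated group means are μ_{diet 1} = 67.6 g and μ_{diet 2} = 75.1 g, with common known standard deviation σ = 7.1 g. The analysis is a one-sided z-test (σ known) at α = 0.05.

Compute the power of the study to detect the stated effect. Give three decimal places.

Power ≈ 0.946

Standardized effect: d = |μ_{diet 1} − μ_{diet 2}| / σ = |67.6 − 75.1| / 7.1 = 1.0563
Noncentrality parameter: δ = d·√(n/2) = 1.0563 × √(19/2) = 3.2559
Critical value for a one-sided test at α = 0.05: z_α = 1.645.
Power = Φ(δ − 1.645) = Φ(1.611) = 0.9464.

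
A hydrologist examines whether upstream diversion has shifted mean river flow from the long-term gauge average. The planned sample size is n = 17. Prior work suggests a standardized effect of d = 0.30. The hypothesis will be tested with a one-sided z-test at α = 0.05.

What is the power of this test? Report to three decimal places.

Power ≈ 0.342

Noncentrality parameter: δ = d·√n = 0.30 × √17 = 1.2369
Critical value for a one-sided test at α = 0.05: z_α = 1.645.
Power = P(Z > 1.645 − δ) = Φ(-0.408) = 0.3417.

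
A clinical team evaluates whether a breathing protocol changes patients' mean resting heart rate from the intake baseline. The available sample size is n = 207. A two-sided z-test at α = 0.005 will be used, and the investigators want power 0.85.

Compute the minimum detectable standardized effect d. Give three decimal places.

d ≈ 0.267

Required noncentrality: δ = z_{0.0025} + z_{0.15} = 2.807 + 1.036 = 3.843.
(Lower-tail contribution to power is negligible for δ > 0.)
δ = d·√n ⇒ d = δ/√n = 3.843/√207 = 0.2671.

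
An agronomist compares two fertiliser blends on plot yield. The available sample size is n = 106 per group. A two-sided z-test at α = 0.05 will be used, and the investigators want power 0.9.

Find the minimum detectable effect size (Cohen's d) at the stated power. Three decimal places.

Need Φ(δ − 1.960) = 0.9, so δ = 1.960 + 1.282 = 3.242.
(Lower-tail contribution to power is negligible for δ > 0.)
δ = d·√(n/2) ⇒ d = δ/√(n/2) = 3.242/√(106/2) = 0.4453.

d ≈ 0.445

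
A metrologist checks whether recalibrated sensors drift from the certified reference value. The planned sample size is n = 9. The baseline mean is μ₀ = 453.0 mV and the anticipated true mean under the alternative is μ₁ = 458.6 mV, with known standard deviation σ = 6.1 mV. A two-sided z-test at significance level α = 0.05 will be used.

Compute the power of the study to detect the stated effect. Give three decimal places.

Standardized effect: d = |μ₁ − μ₀| / σ = |458.6 − 453.0| / 6.1 = 0.9180
Noncentrality parameter: δ = d·√n = 0.9180 × √9 = 2.7541
Critical value for a two-sided test at α = 0.05: z_{α/2} = 1.960.
Power = Φ(δ − 1.960) + Φ(−δ − 1.960) = Φ(0.794) + Φ(-4.714) = 0.7864 + 0.0000 = 0.7864.

Power ≈ 0.786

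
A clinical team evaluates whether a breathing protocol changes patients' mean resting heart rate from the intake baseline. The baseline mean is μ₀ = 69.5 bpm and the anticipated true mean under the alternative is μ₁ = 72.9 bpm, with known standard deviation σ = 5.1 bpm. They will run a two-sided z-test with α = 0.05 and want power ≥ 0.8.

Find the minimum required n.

Standardized effect: d = |μ₁ − μ₀| / σ = |72.9 − 69.5| / 5.1 = 0.6667
Set Φ(δ − 1.960) = 0.8; then δ − 1.960 = Φ⁻¹(0.8) = 0.842, giving δ = 2.802.
(Ignoring the negligible lower-tail rejection probability gives the usual closed-form inversion.)
δ = d·√n ⇒ n = (δ/d)² = (2.802 / 0.6667)² = 17.66.
Round up to the next whole unit.

n = 18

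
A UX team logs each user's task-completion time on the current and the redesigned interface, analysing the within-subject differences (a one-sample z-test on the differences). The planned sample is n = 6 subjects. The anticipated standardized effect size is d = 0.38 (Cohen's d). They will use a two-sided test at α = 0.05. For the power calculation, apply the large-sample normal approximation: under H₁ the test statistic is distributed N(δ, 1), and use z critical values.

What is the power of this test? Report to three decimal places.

Power ≈ 0.154

Noncentrality parameter: δ = d·√n = 0.38 × √6 = 0.9308
Two-sided α = 0.05 → critical value z_{0.025} = 1.960.
Power = Φ(δ − 1.960) + Φ(−δ − 1.960) = Φ(-1.029) + Φ(-2.891) = 0.1517 + 0.0019 = 0.1536.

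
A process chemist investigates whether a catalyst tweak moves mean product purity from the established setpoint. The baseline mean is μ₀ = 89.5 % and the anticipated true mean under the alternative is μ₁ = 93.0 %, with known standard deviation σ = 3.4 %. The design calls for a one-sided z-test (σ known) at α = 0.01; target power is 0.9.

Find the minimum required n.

n = 13

Standardized effect: d = |μ₁ − μ₀| / σ = |93.0 − 89.5| / 3.4 = 1.0294
For power 0.9 need Φ(δ − z_{0.01}) = 0.9, so δ = z_{0.01} + z_{0.10} = 2.326 + 1.282 = 3.608.
δ = d·√n ⇒ n = (δ/d)² = (3.608 / 1.0294)² = 12.28.
Round up to the next whole unit.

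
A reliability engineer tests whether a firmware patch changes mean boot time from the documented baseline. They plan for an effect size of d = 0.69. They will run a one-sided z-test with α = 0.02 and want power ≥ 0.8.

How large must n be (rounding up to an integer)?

Set Φ(δ − 2.054) = 0.8; then δ − 2.054 = Φ⁻¹(0.8) = 0.842, giving δ = 2.895.
δ = d·√n ⇒ n = (δ/d)² = (2.895 / 0.69)² = 17.61.
Round up to the next whole unit.

n = 18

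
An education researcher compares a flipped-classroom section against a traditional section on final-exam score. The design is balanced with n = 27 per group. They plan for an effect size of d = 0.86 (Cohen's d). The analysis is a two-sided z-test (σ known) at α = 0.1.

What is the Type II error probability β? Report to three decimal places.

β ≈ 0.065

Noncentrality parameter: δ = d·√(n/2) = 0.86 × √(27/2) = 3.1598
Two-sided α = 0.1 → critical value z_{0.05} = 1.645.
Power = Φ(δ − 1.645) + Φ(−δ − 1.645) = Φ(1.515) + Φ(-4.805) = 0.9351 + 0.0000 = 0.9351.
Type II error: β = 1 − power = 1 − 0.9351 = 0.0649.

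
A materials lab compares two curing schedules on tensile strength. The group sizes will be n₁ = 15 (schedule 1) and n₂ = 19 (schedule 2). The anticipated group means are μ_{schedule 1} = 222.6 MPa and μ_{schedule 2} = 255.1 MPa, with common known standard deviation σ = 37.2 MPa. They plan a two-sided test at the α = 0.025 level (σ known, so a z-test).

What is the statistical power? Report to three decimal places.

Standardized effect: d = |μ_{schedule 1} − μ_{schedule 2}| / σ = |222.6 − 255.1| / 37.2 = 0.8737
Noncentrality parameter: λ = d / √(1/n₁ + 1/n₂) = 0.8737 / √(1/15 + 1/19) = 2.5294
Critical value for a two-sided test at α = 0.025: z_{α/2} = 2.241.
Power = Φ(λ − 2.241) + Φ(−λ − 2.241) = Φ(0.288) + Φ(-4.771) = 0.6133 + 0.0000 = 0.6133.

Power ≈ 0.613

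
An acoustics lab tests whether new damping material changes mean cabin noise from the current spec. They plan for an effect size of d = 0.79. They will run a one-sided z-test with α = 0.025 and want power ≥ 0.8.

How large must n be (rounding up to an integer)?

Set Φ(δ − 1.960) = 0.8; then δ − 1.960 = Φ⁻¹(0.8) = 0.842, giving δ = 2.802.
δ = d·√n ⇒ n = (δ/d)² = (2.802 / 0.79)² = 12.58.
Rounding up, n = 13.

n = 13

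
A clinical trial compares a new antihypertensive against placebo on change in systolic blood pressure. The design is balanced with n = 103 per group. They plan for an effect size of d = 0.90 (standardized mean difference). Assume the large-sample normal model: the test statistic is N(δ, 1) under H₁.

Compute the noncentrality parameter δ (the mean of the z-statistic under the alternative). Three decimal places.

δ = d·√(n/2) = 0.90 × √(103/2) = 6.4587

δ ≈ 6.459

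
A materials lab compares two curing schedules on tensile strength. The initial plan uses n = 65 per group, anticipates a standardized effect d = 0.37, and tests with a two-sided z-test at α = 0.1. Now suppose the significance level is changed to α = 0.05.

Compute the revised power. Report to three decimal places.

Power ≈ 0.559

δ = d·√(n/2) = 0.37 × √(65/2) = 2.1093 (unchanged). New critical value: z_{0.025} = 1.960.
Revised power = Φ(δ − 1.960) + Φ(−δ − 1.960) = Φ(0.149) + Φ(-4.069) = 0.5594 + 0.0000 = 0.5594.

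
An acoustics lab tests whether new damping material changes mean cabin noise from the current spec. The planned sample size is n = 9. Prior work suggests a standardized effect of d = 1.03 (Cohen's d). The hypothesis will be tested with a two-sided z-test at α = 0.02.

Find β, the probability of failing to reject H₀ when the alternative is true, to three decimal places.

β ≈ 0.223

Noncentrality parameter: δ = d·√n = 1.03 × √9 = 3.0900
Critical value for a two-sided test at α = 0.02: z_{α/2} = 2.326.
Power = Φ(δ − 2.326) + Φ(−δ − 2.326) = Φ(0.764) + Φ(-5.416) = 0.7775 + 0.0000 = 0.7775.
Type II error: β = 1 − power = 1 − 0.7775 = 0.2225.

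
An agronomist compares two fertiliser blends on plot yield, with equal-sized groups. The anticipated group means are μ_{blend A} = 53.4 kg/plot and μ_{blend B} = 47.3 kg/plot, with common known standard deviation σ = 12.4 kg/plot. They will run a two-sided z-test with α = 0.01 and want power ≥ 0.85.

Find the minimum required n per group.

n = 108 per group

Standardized effect: d = |μ_{blend A} − μ_{blend B}| / σ = |53.4 − 47.3| / 12.4 = 0.4919
For power 0.85 need Φ(δ − z_{0.005}) = 0.85, so δ = z_{0.005} + z_{0.15} = 2.576 + 1.036 = 3.612.
(The Φ(−δ − z_{α/2}) term is vanishingly small for δ > 0 and is dropped in the standard sample-size formula.)
δ = d·√(n/2) ⇒ n = 2(δ/d)² = 2 × (3.612 / 0.4919)² = 107.84.
Round up to the next whole unit.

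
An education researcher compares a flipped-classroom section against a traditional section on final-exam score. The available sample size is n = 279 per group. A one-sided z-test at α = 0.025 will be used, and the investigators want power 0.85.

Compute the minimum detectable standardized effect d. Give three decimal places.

Need Φ(δ − 1.960) = 0.85, so δ = 1.960 + 1.036 = 2.996.
δ = d·√(n/2) ⇒ d = δ/√(n/2) = 2.996/√(279/2) = 0.2537.

d ≈ 0.254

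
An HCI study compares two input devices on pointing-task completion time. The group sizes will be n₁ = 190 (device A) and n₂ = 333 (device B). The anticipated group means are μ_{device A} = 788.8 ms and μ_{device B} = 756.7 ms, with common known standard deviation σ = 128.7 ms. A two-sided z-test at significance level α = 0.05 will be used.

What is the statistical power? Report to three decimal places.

Standardized effect: d = |μ_{device A} − μ_{device B}| / σ = |788.8 − 756.7| / 128.7 = 0.2494
Noncentrality parameter: δ = d / √(1/n₁ + 1/n₂) = 0.2494 / √(1/190 + 1/333) = 2.7433
Two-sided α = 0.05 → critical value z_{0.025} = 1.960.
Power = Φ(δ − 1.960) + Φ(−δ − 1.960) = Φ(0.783) + Φ(-4.703) = 0.7833 + 0.0000 = 0.7833.

Power ≈ 0.783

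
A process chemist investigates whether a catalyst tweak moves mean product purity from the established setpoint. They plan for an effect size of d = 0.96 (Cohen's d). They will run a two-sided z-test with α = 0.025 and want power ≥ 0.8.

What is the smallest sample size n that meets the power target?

Set Φ(δ − 2.241) = 0.8; then δ − 2.241 = Φ⁻¹(0.8) = 0.842, giving δ = 3.083.
(For δ > 0 the lower-tail rejection region contributes negligibly to power, so the one-term inversion is standard.)
δ = d·√n ⇒ n = (δ/d)² = (3.083 / 0.96)² = 10.31.
Round up to the next whole unit.

n = 11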